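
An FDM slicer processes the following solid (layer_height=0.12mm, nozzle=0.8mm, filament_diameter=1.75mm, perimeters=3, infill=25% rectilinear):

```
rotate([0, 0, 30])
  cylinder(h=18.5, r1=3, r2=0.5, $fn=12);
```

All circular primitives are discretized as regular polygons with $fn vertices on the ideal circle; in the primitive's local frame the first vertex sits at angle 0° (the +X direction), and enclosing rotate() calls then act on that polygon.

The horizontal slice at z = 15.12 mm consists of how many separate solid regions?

At z = 15.12 mm: the cone contributes a regular 12-gon of circumradius 0.957 (interpolated between r1=3 and r2=0.5 at t=0.817); (rotated 30° about Z; rotation is an isometry so areas/perimeters/island counts are preserved). The result has 1 disconnected region.

1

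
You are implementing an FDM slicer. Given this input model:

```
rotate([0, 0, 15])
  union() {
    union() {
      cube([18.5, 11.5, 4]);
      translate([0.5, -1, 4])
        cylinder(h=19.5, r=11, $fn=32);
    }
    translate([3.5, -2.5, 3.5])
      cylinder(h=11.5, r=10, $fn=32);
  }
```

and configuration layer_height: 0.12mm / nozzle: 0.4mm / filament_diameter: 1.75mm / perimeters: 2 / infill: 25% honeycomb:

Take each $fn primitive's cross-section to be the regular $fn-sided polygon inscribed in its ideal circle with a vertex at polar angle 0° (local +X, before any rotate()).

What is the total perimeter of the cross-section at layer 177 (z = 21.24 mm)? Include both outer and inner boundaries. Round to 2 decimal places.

At z = 21.24 mm: the cube does not reach this height (z outside [0, 4]); the r=11 cylinder at (0.5, -1) gives a regular 32-gon of circumradius 11 (constant along its height) (perimeter = 2·32·11.000·sin(180°/32) = 69.00 mm); Combining (union): only the r=11 cylinder at (0.5, -1) is present, so the union is just that shape — boundary = 69.00 mm; the cylinder at (3.5, -2.5) does not reach this height (z outside [3.5, 15]); Taking the union: only that combined region is present, so the union is just that shape — boundary = 69.00 mm; (whole slice rotated 15° about Z — lengths, areas and connectivity unchanged). Overall, the cross-section is a single solid region. Total boundary length (outer) = 69.00 mm.

69.00 mm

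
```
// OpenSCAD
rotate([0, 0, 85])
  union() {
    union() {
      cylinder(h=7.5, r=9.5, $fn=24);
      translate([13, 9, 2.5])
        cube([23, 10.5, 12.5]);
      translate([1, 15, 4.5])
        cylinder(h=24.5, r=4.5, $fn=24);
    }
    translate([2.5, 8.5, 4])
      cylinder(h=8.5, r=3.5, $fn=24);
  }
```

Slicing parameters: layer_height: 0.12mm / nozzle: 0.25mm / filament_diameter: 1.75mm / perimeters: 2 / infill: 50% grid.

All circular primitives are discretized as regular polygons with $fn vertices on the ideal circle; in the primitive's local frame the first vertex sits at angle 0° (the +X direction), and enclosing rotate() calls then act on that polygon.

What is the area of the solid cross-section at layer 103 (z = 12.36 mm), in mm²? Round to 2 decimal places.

At z = 12.36 mm: the cylinder is not intersected at this z (z outside [0, 7.5]); the cube at (13, 9) (footprint 23×10.5) is included at this height (area 241.50 mm²); the cylinder at (1, 15): section is a regular 24-gon, circumradius r=4.5 (area = (24/2)·4.500²·sin(360°/24) = 62.89 mm²); Merging all regions: the 2 present regions are separate (no shared area or edge), so areas and boundary lengths simply add and each stays a separate island — area = 304.39 mm²; the r=3.5 cylinder at (2.5, 8.5) contributes a regular 24-gon of circumradius 3.5 (area = (24/2)·3.500²·sin(360°/24) = 38.05 mm²); Merging all regions: the regions partially overlap — summed areas 342.44 mm² minus the doubly-counted overlap 3.73 mm² gives 338.71 mm² — area = 338.71 mm²; (whole slice rotated 85° about Z — lengths, areas and connectivity unchanged). Overall, the cross-section has 2 separate islands. Net area = 338.71 mm².

338.71 mm²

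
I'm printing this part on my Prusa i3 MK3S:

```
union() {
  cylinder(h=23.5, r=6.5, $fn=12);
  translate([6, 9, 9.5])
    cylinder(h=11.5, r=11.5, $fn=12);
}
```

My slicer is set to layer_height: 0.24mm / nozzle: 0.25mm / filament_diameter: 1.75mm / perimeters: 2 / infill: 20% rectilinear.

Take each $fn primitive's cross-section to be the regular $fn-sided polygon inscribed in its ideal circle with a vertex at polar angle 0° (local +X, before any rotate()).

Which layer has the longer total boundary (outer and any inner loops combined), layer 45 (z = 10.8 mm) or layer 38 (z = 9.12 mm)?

layer 45 (z = 10.8 mm)

Layer 45 (z = 10.8): the cylinder: section is a regular 12-gon, circumradius r=6.5 (perimeter = 2·12·6.500·sin(180°/12) = 40.38 mm); the r=11.5 cylinder at (6, 9) contributes a regular 12-gon of circumradius 11.5 (perimeter = 2·12·11.500·sin(180°/12) = 71.43 mm); Combining (union): the regions partially overlap (shared area 60.97 mm²), so the edge portions inside another operand are dropped and the merged outline is re-measured after clipping — boundary = 81.20 mm. So its perimeter = 81.20 mm. Layer 38 (z = 9.12): the cylinder: section is a regular 12-gon, circumradius r=6.5 (perimeter = 2·12·6.500·sin(180°/12) = 40.38 mm); the cylinder at (6, 9) is not intersected at this z (z outside [9.5, 21]); Taking the union: only the r=6.5 cylinder is present, so the union is just that shape — boundary = 40.38 mm. So its perimeter = 40.38 mm. Layer 45 is larger (81.20 vs 40.38 mm).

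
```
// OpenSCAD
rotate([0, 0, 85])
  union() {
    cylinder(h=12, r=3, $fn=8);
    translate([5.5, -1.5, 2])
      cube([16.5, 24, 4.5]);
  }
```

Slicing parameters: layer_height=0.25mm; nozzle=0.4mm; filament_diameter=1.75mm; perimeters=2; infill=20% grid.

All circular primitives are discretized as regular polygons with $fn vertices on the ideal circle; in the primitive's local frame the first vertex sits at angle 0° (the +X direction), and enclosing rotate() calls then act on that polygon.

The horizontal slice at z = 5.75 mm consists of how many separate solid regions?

At z = 5.75 mm: the r=3 cylinder gives a regular 8-gon of circumradius 3 (constant along its height); the cube at (5.5, -1.5) (footprint 16.5×24) is included at this height; Taking the union: the 2 present regions are separate (no shared area or edge), so areas and boundary lengths simply add and each stays a separate island — 2 connected regions; (whole slice rotated 85° about Z — lengths, areas and connectivity unchanged). The result has 2 disconnected regions.

2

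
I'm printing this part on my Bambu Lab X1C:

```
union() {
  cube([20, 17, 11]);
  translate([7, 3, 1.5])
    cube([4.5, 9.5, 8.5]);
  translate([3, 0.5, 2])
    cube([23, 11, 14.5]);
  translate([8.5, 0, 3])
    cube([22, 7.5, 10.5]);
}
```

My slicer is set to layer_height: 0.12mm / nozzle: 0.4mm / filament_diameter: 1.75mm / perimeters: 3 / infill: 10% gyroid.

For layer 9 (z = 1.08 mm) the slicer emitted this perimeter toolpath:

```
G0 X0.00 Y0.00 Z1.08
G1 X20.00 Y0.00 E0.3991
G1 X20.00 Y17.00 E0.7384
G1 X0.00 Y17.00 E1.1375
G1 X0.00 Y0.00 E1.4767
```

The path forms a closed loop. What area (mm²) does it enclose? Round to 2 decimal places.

340.00 mm²

Apply the shoelace formula to the sequence of (X, Y) vertices; enclosed area = 340.00 mm².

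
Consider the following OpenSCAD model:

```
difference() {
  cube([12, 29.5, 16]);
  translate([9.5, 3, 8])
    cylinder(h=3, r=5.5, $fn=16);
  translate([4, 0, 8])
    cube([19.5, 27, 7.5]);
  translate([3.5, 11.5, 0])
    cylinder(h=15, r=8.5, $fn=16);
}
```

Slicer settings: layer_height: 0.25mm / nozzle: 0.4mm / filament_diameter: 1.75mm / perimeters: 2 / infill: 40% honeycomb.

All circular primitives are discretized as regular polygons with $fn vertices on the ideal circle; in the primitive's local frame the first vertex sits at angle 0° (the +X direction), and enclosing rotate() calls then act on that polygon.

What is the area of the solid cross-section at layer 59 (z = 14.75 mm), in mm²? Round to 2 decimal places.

72.52 mm²

At z = 14.75 mm: the cube is present — its section is the full 12×29.5 rectangle (area 354.00 mm²); the cylinder at (9.5, 3) is absent (z outside [8, 11]); the 19.5×27 cube at (4, 0) contributes its full rectangle (area 526.50 mm²); the cylinder at (3.5, 11.5): section is a regular 16-gon, circumradius r=8.5 (area = (16/2)·8.500²·sin(360°/16) = 221.19 mm²); Subtracting the remaining from the first: starting from the 12×29.5 cube (354.00 mm²), the 19.5×27 cube at (4, 0) partially overlaps it — only the 216.00 mm² overlap (of its 526.50 mm²) is removed, clipping the outline; the r=8.5 cylinder at (3.5, 11.5) partially overlaps it — only the 65.48 mm² overlap (of its 221.19 mm²) is removed, clipping the outline — area = 72.52 mm². Overall, the cross-section has 2 separate islands. Net area = 72.52 mm².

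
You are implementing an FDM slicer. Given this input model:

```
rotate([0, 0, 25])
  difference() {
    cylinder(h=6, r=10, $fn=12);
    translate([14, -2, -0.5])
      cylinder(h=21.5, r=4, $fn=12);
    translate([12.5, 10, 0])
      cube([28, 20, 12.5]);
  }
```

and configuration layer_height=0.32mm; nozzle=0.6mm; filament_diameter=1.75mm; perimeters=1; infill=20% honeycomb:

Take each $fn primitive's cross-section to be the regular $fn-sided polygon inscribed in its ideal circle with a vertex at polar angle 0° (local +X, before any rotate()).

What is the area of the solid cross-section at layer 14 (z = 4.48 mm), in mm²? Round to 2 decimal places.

300.00 mm²

At z = 4.48 mm: the r=10 cylinder contributes a regular 12-gon of circumradius 10 (area = (12/2)·10.000²·sin(360°/12) = 300.00 mm²); the r=4 cylinder at (14, -2) gives a regular 12-gon of circumradius 4 (constant along its height) (area = (12/2)·4.000²·sin(360°/12) = 48.00 mm²); the cube at (12.5, 10) (footprint 28×20) is included at this height (area 560.00 mm²); Subtracting the remaining from the first: starting from the r=10 cylinder (300.00 mm²), the r=4 cylinder at (14, -2) misses the remaining region (no effect); the 28×20 cube at (12.5, 10) misses the remaining region (no effect) — area = 300.00 mm²; (whole slice rotated 25° about Z — lengths, areas and connectivity unchanged). Overall, the cross-section is a single solid region. Net area = 300.00 mm².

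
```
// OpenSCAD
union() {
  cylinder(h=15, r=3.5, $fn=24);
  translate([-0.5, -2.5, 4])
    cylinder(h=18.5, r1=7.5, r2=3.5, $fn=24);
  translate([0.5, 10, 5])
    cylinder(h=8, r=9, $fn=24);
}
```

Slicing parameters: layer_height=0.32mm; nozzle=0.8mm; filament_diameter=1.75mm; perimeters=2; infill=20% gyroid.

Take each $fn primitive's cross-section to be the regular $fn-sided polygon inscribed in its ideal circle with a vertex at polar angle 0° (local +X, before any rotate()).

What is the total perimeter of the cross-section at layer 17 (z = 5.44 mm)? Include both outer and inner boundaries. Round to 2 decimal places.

At z = 5.44 mm: the r=3.5 cylinder contributes a regular 24-gon of circumradius 3.5 (perimeter = 2·24·3.500·sin(180°/24) = 21.93 mm); the cone at (-0.5, -2.5) (r1=7.5→r2=3.5) has section circumradius 7.189 here — a regular 24-gon (perimeter = 2·24·7.189·sin(180°/24) = 45.04 mm); the cylinder at (0.5, 10): section is a regular 24-gon, circumradius r=9 (perimeter = 2·24·9.000·sin(180°/24) = 56.39 mm); Merging all regions: the regions partially overlap (shared area 62.34 mm²), so the edge portions inside another operand are dropped and the merged outline is re-measured after clipping — boundary = 79.73 mm. Overall, the cross-section is a single solid region. Total boundary length (outer) = 79.73 mm.

79.73 mm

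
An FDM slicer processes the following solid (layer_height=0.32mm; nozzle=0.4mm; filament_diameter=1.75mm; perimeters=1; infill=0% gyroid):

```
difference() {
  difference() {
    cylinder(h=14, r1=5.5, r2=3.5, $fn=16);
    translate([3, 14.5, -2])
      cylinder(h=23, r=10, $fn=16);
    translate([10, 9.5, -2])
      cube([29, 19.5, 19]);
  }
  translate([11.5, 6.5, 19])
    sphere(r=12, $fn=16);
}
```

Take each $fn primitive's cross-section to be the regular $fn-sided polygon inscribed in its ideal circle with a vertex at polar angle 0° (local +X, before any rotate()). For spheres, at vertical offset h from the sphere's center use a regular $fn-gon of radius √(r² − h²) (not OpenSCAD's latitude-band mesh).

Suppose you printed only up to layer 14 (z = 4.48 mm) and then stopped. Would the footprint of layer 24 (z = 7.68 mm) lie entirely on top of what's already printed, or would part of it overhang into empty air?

Compare the two slices. At z = 4.48: the cone: at t=0.320 of its height the radius interpolates to r₁+(r₂−r₁)t = 4.860, giving a regular 16-gon of that circumradius (area = (16/2)·4.860²·sin(360°/16) = 72.31 mm²); the r=10 cylinder at (3, 14.5) gives a regular 16-gon of circumradius 10 (constant along its height) (area = (16/2)·10.000²·sin(360°/16) = 306.15 mm²); the 29×19.5 cube at (10, 9.5) contributes its full rectangle (area 565.50 mm²); After the difference (first − rest): starting from the cone (72.31 mm²), the r=10 cylinder at (3, 14.5) misses the remaining region (no effect); the 29×19.5 cube at (10, 9.5) misses the remaining region (no effect) — area = 72.31 mm²; the sphere at (11.5, 6.5) does not reach this height (|z−center|=14.520 > r=12); Taking the first minus the rest: none of the subtracted shapes is present at this height, so the result so far is unchanged — area = 72.31 mm². At z = 7.68: the cone (r1=5.5→r2=3.5) has section circumradius 4.403 here — a regular 16-gon (area = (16/2)·4.403²·sin(360°/16) = 59.35 mm²); the cylinder at (3, 14.5): section is a regular 16-gon, circumradius r=10 (area = (16/2)·10.000²·sin(360°/16) = 306.15 mm²); the cube at (10, 9.5) (footprint 29×19.5) is included at this height (area 565.50 mm²); Subtracting the remaining from the first: starting from the cone (59.35 mm²), the r=10 cylinder at (3, 14.5) misses the remaining region (no effect); the 29×19.5 cube at (10, 9.5) misses the remaining region (no effect) — area = 59.35 mm²; the r=12 sphere at (11.5, 6.5) contributes a regular 16-gon of circumradius √(12²−11.32²) = 3.982 (area = (16/2)·3.982²·sin(360°/16) = 48.55 mm²); Subtracting the remaining from the first: starting from the result so far (59.35 mm²), the r=12 sphere at (11.5, 6.5) misses the remaining region (no effect) — area = 59.35 mm². Checking containment: the cross-section at z = 7.68 is a subset of the cross-section at z = 4.48.

entirely on top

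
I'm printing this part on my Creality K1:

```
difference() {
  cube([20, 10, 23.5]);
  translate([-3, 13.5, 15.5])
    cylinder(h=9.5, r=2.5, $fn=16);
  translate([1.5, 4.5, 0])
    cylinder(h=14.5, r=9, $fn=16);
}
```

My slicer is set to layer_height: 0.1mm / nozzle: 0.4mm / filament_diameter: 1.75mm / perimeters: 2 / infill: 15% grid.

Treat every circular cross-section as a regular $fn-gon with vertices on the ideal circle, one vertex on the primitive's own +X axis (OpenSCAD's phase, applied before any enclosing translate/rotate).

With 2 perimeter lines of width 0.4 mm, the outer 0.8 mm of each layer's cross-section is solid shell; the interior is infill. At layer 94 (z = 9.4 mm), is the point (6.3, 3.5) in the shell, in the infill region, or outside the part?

outside

At z = 9.4 mm: the cube (footprint 20×10) is included at this height; the cylinder at (-3, 13.5) is absent (z outside [15.5, 25]); the r=9 cylinder at (1.5, 4.5) gives a regular 16-gon of circumradius 9 (constant along its height); Subtracting the remaining from the first: starting from the 20×10 cube, the r=9 cylinder at (1.5, 4.5) partially overlaps it — only the 98.72 mm² overlap (of its 247.98 mm²) is removed, clipping the outline — 1 connected region. Overall, the cross-section is a single solid region. The nearest boundary edge runs (9.81, 1.06)→(10.50, 4.50); distance from the point to it = 3.92 mm. The point is not inside any of the regions above, so it lies outside the cross-section (3.92 mm from the nearest boundary).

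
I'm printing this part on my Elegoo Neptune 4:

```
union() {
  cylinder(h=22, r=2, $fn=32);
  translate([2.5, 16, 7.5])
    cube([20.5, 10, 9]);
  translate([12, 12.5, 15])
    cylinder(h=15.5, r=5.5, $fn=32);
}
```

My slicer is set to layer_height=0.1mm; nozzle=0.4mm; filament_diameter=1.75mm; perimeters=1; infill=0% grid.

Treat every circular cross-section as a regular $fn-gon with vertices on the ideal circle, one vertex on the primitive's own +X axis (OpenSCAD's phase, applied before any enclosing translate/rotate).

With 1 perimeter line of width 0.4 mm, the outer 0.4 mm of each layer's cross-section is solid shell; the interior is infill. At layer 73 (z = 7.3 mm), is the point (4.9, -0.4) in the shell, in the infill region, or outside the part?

At z = 7.3 mm: the r=2 cylinder gives a regular 32-gon of circumradius 2 (constant along its height); the cube at (2.5, 16) is absent (z outside [7.5, 16.5]); the cylinder at (12, 12.5) is not intersected at this z (z outside [15, 30.5]); Merging all regions: only the r=2 cylinder is present, so the union is just that shape — 1 connected region. Overall, the cross-section is a single solid region. The nearest boundary edge runs (1.96, -0.39)→(2.00, 0.00); distance from the point to it = 2.93 mm. The point is not inside any of the regions above, so it lies outside the cross-section (2.93 mm from the nearest boundary).

outside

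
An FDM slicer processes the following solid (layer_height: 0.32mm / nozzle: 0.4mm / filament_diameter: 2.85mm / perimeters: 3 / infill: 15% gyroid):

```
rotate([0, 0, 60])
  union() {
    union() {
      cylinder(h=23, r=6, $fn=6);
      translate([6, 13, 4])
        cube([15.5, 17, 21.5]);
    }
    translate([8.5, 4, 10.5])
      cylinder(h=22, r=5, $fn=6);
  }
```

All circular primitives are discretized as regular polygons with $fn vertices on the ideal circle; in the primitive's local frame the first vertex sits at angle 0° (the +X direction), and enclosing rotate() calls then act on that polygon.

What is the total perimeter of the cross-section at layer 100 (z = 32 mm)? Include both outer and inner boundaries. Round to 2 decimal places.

At z = 32 mm: the cylinder is not intersected at this z (z outside [0, 23]); the cube at (6, 13) is absent (z outside [4, 25.5]); Taking the union: nothing is present at this height; the cylinder at (8.5, 4): section is a regular 6-gon, circumradius r=5 (perimeter = 2·6·5.000·sin(180°/6) = 30.00 mm); Combining (union): only the r=5 cylinder at (8.5, 4) is present, so the union is just that shape — boundary = 30.00 mm; (rotated 60° about Z; rotation is an isometry so areas/perimeters/island counts are preserved). Overall, the cross-section is a single solid region. Total boundary length (outer) = 30.00 mm.

30.00 mm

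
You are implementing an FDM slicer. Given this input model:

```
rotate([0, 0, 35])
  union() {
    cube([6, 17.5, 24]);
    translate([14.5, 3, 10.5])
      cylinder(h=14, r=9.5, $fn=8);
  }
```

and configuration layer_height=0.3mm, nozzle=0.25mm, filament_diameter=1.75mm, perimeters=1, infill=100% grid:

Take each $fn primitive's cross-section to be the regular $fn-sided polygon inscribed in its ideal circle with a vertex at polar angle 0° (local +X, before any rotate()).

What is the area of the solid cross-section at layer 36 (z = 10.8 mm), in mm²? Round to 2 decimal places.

At z = 10.8 mm: the 6×17.5 cube contributes its full rectangle (area 105.00 mm²); the cylinder at (14.5, 3): section is a regular 8-gon, circumradius r=9.5 (area = (8/2)·9.500²·sin(360°/8) = 255.27 mm²); Combining (union): the regions partially overlap — summed areas 360.27 mm² minus the doubly-counted overlap 2.41 mm² gives 357.85 mm² — area = 357.85 mm²; (whole slice rotated 35° about Z — lengths, areas and connectivity unchanged). Overall, the cross-section is a single solid region. Net area = 357.85 mm².

357.85 mm²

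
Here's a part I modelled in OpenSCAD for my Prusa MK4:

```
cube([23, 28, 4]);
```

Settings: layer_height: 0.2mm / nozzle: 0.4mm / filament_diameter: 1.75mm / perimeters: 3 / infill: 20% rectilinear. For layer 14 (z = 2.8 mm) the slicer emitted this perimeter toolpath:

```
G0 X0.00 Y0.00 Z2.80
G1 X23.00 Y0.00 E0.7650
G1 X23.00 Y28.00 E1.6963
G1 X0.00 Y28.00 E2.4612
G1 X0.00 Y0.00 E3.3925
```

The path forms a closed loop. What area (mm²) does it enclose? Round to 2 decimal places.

644.00 mm²

Apply the shoelace formula to the sequence of (X, Y) vertices; enclosed area = 644.00 mm².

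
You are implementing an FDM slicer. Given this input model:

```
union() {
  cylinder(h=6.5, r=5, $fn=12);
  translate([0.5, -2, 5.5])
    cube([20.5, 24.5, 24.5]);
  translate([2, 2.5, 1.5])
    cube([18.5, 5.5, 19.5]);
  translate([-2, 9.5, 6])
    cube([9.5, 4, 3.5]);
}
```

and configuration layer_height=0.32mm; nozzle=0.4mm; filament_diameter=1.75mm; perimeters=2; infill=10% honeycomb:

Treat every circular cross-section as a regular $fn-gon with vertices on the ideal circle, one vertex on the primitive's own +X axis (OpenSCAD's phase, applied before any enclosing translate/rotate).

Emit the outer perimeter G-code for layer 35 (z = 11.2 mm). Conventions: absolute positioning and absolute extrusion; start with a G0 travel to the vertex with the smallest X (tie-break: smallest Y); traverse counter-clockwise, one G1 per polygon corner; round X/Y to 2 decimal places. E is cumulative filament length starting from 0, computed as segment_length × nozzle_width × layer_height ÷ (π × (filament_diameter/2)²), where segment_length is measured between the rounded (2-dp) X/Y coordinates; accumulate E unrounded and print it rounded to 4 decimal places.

G0 X0.50 Y-2.00 Z11.20
G1 X21.00 Y-2.00 E1.0909
G1 X21.00 Y22.50 E2.3947
G1 X0.50 Y22.50 E3.4857
G1 X0.50 Y-2.00 E4.7895

At z = 11.2 mm: the cylinder is absent (z outside [0, 6.5]); the 20.5×24.5 cube at (0.5, -2) contributes its full rectangle; the 18.5×5.5 cube at (2, 2.5) contributes its full rectangle; the cube at (-2, 9.5) does not reach this height (z outside [6, 9.5]); Combining (union): the 18.5×5.5 cube at (2, 2.5) lies entirely inside the 20.5×24.5 cube at (0.5, -2), so the union is just the 20.5×24.5 cube at (0.5, -2) — 1 connected region. The outline is a single polygon with 4 vertices. Extrusion per mm of travel: 0.4 × 0.32 / (π × 0.875²) = 0.053216. Accumulating E over each segment gives final E = 4.7895.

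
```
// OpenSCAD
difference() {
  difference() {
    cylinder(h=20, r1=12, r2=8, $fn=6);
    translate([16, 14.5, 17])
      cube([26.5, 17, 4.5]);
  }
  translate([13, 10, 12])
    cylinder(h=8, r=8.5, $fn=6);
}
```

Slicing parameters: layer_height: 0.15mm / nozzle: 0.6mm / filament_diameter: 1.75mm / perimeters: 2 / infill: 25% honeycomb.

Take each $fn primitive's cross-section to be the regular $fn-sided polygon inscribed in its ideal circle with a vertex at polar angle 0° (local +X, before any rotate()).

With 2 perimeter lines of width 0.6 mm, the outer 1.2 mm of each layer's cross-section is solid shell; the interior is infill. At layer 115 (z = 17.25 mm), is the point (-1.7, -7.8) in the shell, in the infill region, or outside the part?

At z = 17.25 mm: the cone: at t=0.863 of its height the radius interpolates to r₁+(r₂−r₁)t = 8.550, giving a regular 6-gon of that circumradius; the 26.5×17 cube at (16, 14.5) contributes its full rectangle; Taking the first minus the rest: starting from the cone, the 26.5×17 cube at (16, 14.5) misses the remaining region (no effect) — 1 connected region; the r=8.5 cylinder at (13, 10) contributes a regular 6-gon of circumradius 8.5; Taking the first minus the rest: starting from the result so far, the r=8.5 cylinder at (13, 10) misses the remaining region (no effect) — 1 connected region. Overall, the cross-section is a single solid region. The nearest boundary edge runs (4.28, -7.40)→(-4.28, -7.40); distance from the point to it = 0.40 mm. The point is not inside any of the regions above, so it lies outside the cross-section (0.40 mm from the nearest boundary).

outside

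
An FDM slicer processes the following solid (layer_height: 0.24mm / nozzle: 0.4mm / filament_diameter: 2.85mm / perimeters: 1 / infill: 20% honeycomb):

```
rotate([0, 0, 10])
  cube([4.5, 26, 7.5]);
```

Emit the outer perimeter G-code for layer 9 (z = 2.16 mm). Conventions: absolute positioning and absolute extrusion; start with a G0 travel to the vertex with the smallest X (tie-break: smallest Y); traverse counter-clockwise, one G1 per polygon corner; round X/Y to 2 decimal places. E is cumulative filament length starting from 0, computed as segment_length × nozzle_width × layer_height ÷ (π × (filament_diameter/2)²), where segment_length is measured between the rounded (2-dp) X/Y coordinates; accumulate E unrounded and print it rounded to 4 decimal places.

At z = 2.16 mm: the cube is present — its section is the full 4.5×26 rectangle; (whole slice rotated 10° about Z — lengths, areas and connectivity unchanged). The outline is a single polygon with 4 vertices. Extrusion per mm of travel: 0.4 × 0.24 / (π × 1.425²) = 0.015048. Accumulating E over each segment gives final E = 0.9180.

G0 X-4.51 Y25.61 Z2.16
G1 X0.00 Y0.00 E0.3913
G1 X4.43 Y0.78 E0.4590
G1 X-0.08 Y26.39 E0.8503
G1 X-4.51 Y25.61 E0.9180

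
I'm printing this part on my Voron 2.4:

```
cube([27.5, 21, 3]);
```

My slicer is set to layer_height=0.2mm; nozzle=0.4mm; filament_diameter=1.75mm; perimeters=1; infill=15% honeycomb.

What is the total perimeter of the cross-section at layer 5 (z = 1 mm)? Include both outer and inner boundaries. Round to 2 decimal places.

97.00 mm

At z = 1 mm: the cube (footprint 27.5×21) is included at this height (perimeter 97.00 mm). Overall, the cross-section is a single solid region. Total boundary length (outer) = 97.00 mm.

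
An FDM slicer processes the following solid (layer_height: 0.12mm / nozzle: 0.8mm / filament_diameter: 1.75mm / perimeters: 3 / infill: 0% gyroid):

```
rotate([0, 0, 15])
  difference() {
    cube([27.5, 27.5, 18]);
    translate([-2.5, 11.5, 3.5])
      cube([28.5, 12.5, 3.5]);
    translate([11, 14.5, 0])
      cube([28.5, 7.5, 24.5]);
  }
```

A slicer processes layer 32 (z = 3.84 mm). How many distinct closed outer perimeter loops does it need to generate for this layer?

At z = 3.84 mm: the cube (footprint 27.5×27.5) is included at this height; the 28.5×12.5 cube at (-2.5, 11.5) contributes its full rectangle; the cube at (11, 14.5) is present — its section is the full 28.5×7.5 rectangle; Subtracting the remaining from the first: starting from the 27.5×27.5 cube, the 28.5×12.5 cube at (-2.5, 11.5) partially overlaps it — only the 325.00 mm² overlap (of its 356.25 mm²) is removed, clipping the outline; the 28.5×7.5 cube at (11, 14.5) partially overlaps it — only the 11.25 mm² overlap (of its 213.75 mm²) is removed, clipping the outline — 2 connected regions; (rotated 15° about Z; rotation is an isometry so areas/perimeters/island counts are preserved). The result has 2 disconnected regions.

2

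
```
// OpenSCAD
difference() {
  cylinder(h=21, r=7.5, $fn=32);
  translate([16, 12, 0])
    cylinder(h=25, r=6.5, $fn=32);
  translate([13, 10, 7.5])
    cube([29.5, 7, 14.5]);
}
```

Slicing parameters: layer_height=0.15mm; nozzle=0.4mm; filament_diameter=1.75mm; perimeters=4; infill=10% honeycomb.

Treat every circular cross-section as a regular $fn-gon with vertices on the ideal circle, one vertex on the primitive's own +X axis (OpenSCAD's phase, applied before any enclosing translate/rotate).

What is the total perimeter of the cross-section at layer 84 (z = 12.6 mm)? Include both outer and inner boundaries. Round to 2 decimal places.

47.05 mm

At z = 12.6 mm: the r=7.5 cylinder contributes a regular 32-gon of circumradius 7.5 (perimeter = 2·32·7.500·sin(180°/32) = 47.05 mm); the cylinder at (16, 12): section is a regular 32-gon, circumradius r=6.5 (perimeter = 2·32·6.500·sin(180°/32) = 40.78 mm); the cube at (13, 10) is present — its section is the full 29.5×7 rectangle (perimeter 73.00 mm); Taking the first minus the rest: starting from the r=7.5 cylinder, the r=6.5 cylinder at (16, 12) misses the remaining region (no effect); the 29.5×7 cube at (13, 10) misses the remaining region (no effect) — boundary = 47.05 mm. Overall, the cross-section is a single solid region. Total boundary length (outer) = 47.05 mm.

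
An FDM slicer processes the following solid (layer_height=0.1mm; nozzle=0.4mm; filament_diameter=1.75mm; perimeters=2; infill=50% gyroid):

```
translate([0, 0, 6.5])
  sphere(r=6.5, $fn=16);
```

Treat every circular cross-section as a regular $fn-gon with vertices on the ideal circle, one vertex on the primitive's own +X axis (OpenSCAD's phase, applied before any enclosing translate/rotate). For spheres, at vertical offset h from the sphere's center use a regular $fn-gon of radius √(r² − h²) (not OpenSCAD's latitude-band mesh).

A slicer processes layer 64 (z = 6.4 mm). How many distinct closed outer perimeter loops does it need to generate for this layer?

1

At z = 6.4 mm: the r=6.5 sphere contributes a regular 16-gon of circumradius √(6.5²−0.1²) = 6.499. The result has 1 disconnected region.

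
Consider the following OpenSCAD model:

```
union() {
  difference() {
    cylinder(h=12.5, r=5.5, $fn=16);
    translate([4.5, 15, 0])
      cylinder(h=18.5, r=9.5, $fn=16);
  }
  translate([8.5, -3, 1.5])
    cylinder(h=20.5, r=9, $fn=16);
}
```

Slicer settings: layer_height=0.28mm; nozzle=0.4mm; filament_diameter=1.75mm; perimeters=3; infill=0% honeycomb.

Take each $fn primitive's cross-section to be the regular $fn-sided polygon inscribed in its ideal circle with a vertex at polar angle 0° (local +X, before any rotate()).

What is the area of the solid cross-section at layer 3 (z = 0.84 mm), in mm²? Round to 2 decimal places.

92.61 mm²

At z = 0.84 mm: the cylinder: section is a regular 16-gon, circumradius r=5.5 (area = (16/2)·5.500²·sin(360°/16) = 92.61 mm²); the r=9.5 cylinder at (4.5, 15) contributes a regular 16-gon of circumradius 9.5 (area = (16/2)·9.500²·sin(360°/16) = 276.30 mm²); Subtracting the remaining from the first: starting from the r=5.5 cylinder (92.61 mm²), the r=9.5 cylinder at (4.5, 15) misses the remaining region (no effect) — area = 92.61 mm²; the cylinder at (8.5, -3) is not intersected at this z (z outside [1.5, 22]); Combining (union): only that combined region is present, so the union is just that shape — area = 92.61 mm². Overall, the cross-section is a single solid region. Net area = 92.61 mm².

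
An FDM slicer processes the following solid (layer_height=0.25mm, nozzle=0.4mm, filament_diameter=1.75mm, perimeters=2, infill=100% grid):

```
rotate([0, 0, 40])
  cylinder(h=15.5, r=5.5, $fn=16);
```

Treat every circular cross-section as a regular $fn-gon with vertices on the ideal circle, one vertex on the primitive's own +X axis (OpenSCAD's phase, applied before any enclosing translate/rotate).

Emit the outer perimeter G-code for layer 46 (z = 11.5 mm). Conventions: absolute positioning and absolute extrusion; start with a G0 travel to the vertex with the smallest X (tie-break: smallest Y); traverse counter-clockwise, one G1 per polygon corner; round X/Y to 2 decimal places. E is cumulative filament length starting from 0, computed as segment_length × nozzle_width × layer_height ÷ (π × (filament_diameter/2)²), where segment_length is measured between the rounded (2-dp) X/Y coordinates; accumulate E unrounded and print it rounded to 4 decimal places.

G0 X-5.48 Y0.48 Z11.50
G1 X-5.25 Y-1.65 E0.0891
G1 X-4.21 Y-3.54 E0.1788
G1 X-2.54 Y-4.88 E0.2678
G1 X-0.48 Y-5.48 E0.3570
G1 X1.65 Y-5.25 E0.4460
G1 X3.54 Y-4.21 E0.5357
G1 X4.88 Y-2.54 E0.6248
G1 X5.48 Y-0.48 E0.7140
G1 X5.25 Y1.65 E0.8030
G1 X4.21 Y3.54 E0.8927
G1 X2.54 Y4.88 E0.9817
G1 X0.48 Y5.48 E1.0709
G1 X-1.65 Y5.25 E1.1600
G1 X-3.54 Y4.21 E1.2497
G1 X-4.88 Y2.54 E1.3387
G1 X-5.48 Y0.48 E1.4279

At z = 11.5 mm: the r=5.5 cylinder gives a regular 16-gon of circumradius 5.5 (constant along its height); (rotated 40° about Z; rotation is an isometry so areas/perimeters/island counts are preserved). The outline is a single polygon with 16 vertices. Extrusion per mm of travel: 0.4 × 0.25 / (π × 0.875²) = 0.041575. Accumulating E over each segment gives final E = 1.4279.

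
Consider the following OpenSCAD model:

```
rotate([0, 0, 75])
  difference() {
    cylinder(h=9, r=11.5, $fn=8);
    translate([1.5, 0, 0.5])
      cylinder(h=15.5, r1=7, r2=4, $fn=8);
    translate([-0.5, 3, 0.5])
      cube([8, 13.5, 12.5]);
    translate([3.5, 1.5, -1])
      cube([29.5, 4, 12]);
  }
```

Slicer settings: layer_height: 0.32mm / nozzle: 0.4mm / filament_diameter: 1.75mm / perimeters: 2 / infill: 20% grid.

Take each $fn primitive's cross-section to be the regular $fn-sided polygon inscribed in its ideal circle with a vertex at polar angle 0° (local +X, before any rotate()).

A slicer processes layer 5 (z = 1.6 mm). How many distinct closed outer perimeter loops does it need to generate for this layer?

At z = 1.6 mm: the r=11.5 cylinder gives a regular 8-gon of circumradius 11.5 (constant along its height); the cone at (1.5, 0) contributes a regular 8-gon of circumradius 6.787 (interpolated between r1=7 and r2=4 at t=0.071); the cube at (-0.5, 3) (footprint 8×13.5) is included at this height; the cube at (3.5, 1.5) is present — its section is the full 29.5×4 rectangle; Subtracting the remaining from the first: starting from the r=11.5 cylinder, the cone at (1.5, 0) lies wholly inside it (removes its full 130.29 mm² and its 41.56 mm outline becomes a hole wall); the 8×13.5 cube at (-0.5, 3) partially overlaps it — only the 35.48 mm² overlap (of its 108.00 mm²) is removed, clipping the outline; the 29.5×4 cube at (3.5, 1.5) partially overlaps it — only the 10.42 mm² overlap (of its 118.00 mm²) is removed, clipping the outline — 2 connected regions; (whole slice rotated 75° about Z — lengths, areas and connectivity unchanged). The result has 2 disconnected regions.

2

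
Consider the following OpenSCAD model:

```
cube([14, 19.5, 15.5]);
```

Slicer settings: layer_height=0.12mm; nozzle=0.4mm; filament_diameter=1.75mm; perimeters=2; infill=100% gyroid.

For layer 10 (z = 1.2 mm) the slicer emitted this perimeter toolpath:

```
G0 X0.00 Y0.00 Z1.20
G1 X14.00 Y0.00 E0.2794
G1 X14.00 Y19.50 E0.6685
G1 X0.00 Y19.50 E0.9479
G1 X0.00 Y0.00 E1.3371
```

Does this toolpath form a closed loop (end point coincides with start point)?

yes

Start point (G0): (0.00, 0.00). End point (last G1): the path returns to the start — closed.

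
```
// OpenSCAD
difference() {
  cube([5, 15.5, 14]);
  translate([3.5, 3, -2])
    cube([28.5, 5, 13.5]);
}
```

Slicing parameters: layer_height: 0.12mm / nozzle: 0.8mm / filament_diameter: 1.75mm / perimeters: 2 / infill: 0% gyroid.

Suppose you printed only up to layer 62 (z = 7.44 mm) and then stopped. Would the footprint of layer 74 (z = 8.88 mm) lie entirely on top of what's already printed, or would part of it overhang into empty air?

Compare the two slices. At z = 7.44: the 5×15.5 cube contributes its full rectangle (area 77.50 mm²); the cube at (3.5, 3) is present — its section is the full 28.5×5 rectangle (area 142.50 mm²); Subtracting the remaining from the first: starting from the 5×15.5 cube (77.50 mm²), the 28.5×5 cube at (3.5, 3) partially overlaps it — only the 7.50 mm² overlap (of its 142.50 mm²) is removed, clipping the outline — area = 70.00 mm². At z = 8.88: the 5×15.5 cube contributes its full rectangle (area 77.50 mm²); the 28.5×5 cube at (3.5, 3) contributes its full rectangle (area 142.50 mm²); Taking the first minus the rest: starting from the 5×15.5 cube (77.50 mm²), the 28.5×5 cube at (3.5, 3) partially overlaps it — only the 7.50 mm² overlap (of its 142.50 mm²) is removed, clipping the outline — area = 70.00 mm². Checking containment: the cross-section at z = 8.88 is a subset of the cross-section at z = 7.44.

entirely on top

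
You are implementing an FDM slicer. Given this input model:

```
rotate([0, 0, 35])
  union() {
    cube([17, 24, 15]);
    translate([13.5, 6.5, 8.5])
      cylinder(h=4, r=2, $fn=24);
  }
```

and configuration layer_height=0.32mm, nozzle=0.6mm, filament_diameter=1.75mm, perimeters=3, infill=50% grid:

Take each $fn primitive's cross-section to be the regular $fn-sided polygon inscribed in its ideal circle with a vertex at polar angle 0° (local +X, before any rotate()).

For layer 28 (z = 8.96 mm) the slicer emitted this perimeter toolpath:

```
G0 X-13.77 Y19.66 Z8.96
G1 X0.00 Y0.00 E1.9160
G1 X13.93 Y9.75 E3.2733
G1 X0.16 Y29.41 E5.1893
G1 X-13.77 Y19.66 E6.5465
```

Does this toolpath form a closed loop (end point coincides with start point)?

Start point (G0): (-13.77, 19.66). End point (last G1): the path returns to the start — closed.

yes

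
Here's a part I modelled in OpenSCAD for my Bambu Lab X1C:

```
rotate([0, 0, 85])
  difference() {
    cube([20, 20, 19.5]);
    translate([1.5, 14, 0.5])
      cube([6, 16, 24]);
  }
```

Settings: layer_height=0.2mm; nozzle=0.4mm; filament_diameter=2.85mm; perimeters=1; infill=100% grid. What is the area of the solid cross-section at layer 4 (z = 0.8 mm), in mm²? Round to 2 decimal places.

At z = 0.8 mm: the cube is present — its section is the full 20×20 rectangle (area 400.00 mm²); the cube at (1.5, 14) (footprint 6×16) is included at this height (area 96.00 mm²); After the difference (first − rest): starting from the 20×20 cube (400.00 mm²), the 6×16 cube at (1.5, 14) partially overlaps it — only the 36.00 mm² overlap (of its 96.00 mm²) is removed, clipping the outline — area = 364.00 mm²; (whole slice rotated 85° about Z — lengths, areas and connectivity unchanged). Overall, the cross-section is a single solid region. Net area = 364.00 mm².

364.00 mm²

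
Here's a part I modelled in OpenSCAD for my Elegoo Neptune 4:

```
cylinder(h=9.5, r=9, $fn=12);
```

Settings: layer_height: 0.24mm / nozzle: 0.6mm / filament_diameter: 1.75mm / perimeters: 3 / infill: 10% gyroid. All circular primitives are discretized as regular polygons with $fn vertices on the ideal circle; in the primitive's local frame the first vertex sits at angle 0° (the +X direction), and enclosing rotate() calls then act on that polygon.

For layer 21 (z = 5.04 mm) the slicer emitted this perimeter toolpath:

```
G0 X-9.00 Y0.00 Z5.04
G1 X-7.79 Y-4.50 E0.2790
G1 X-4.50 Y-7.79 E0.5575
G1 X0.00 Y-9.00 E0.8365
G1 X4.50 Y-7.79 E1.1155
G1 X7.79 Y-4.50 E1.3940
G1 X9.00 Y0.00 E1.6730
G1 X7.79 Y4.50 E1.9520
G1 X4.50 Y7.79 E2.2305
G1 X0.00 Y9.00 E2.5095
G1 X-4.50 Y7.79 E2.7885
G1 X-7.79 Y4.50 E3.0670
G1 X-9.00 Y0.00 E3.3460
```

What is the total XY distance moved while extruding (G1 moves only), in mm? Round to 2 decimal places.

Sum the Euclidean lengths of each G1 segment: total = 55.89 mm.

55.89 mm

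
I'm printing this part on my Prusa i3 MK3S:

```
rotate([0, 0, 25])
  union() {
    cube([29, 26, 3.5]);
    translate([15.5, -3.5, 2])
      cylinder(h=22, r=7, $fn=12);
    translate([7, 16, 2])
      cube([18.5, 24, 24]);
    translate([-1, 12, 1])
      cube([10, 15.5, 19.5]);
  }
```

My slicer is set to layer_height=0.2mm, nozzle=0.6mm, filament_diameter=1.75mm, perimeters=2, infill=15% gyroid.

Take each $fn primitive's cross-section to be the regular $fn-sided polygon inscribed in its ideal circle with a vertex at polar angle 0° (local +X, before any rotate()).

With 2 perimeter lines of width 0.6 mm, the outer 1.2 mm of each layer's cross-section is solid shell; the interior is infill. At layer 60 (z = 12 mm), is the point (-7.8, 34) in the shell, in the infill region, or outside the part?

At z = 12 mm: the cube does not reach this height (z outside [0, 3.5]); the r=7 cylinder at (15.5, -3.5) gives a regular 12-gon of circumradius 7 (constant along its height); the 18.5×24 cube at (7, 16) contributes its full rectangle; the cube at (-1, 12) (footprint 10×15.5) is included at this height; Merging all regions: the regions partially overlap (shared area 23.00 mm²), so overlapping operands fuse into one piece — 2 connected regions; (whole slice rotated 25° about Z — lengths, areas and connectivity unchanged). Overall, the cross-section has 2 separate islands. Undo the 25° rotation: the query point maps to (7.300, 34.111) in the un-rotated model frame. The nearest boundary edge runs (7.00, 27.50)→(7.00, 40.00); distance from the point to it = 0.30 mm. (Shell/infill is judged within the island containing the point — the largest one.) The point is inside the cross-section, 0.30 mm from the nearest boundary — within the 1.2 mm shell band (2 × 0.6).

shell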